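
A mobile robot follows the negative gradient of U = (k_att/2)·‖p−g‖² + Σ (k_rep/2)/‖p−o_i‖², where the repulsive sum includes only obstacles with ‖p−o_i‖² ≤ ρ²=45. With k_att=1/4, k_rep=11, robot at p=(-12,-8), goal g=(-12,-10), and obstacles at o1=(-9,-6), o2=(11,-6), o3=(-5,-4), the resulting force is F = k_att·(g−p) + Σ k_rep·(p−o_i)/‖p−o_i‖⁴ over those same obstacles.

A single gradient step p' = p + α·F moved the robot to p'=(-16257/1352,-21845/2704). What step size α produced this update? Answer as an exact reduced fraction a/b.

F_att = 1/4·(g−p) = 1/4·(0,-2) = (0.0000,-0.5000)
o1: d²=13 ≤ ρ²=45; F_rep = 11·(-3,-2)/13² = (-0.1953,-0.1302)
o2: d²=533 > ρ²=45 → inactive
o3: d²=65 > ρ²=45 → inactive
F = F_att + ΣF_rep = (-0.1953,-0.6302)
Δp = p'−p = (-0.0244,-0.0788); α = Δx/Fx = (-33/1352) / (-33/169) = 1/8
check: Δy/Fy = (-213/2704) / (-213/338) = 1/8 ✓

α = 1/8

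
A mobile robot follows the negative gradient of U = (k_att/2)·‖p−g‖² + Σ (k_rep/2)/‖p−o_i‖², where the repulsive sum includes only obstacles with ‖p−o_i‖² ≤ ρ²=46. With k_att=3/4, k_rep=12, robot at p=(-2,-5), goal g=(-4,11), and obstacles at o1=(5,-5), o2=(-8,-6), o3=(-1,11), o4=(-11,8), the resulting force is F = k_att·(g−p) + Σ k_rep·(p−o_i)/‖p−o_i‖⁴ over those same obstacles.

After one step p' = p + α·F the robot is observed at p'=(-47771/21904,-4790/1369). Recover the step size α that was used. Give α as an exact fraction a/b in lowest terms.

α = 1/8

F_att = 3/4·(g−p) = 3/4·(-2,16) = (-1.5000,12.0000)
o1: d²=49 > ρ²=46 → inactive
o2: d²=37 ≤ ρ²=46; F_rep = 12·(6,1)/37² = (0.0526,0.0088)
o3: d²=257 > ρ²=46 → inactive
o4: d²=250 > ρ²=46 → inactive
F = F_att + ΣF_rep = (-1.4474,12.0088)
Δp = p'−p = (-0.1809,1.5011); α = Δx/Fx = (-3963/21904) / (-3963/2738) = 1/8
check: Δy/Fy = (2055/1369) / (16440/1369) = 1/8 ✓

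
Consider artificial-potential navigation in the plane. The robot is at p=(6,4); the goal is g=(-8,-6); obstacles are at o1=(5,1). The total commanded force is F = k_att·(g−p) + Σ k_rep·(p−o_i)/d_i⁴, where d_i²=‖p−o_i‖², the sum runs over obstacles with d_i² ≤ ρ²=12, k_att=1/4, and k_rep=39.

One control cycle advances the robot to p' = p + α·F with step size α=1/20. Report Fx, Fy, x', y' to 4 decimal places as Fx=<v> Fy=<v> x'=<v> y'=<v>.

F_att = 1/4·(g−p) = 1/4·(-14,-10) = (-3.5000,-2.5000)
o1: d²=10 ≤ ρ²=12; F_rep = 39·(1,3)/10² = (0.3900,1.1700)
F = F_att + ΣF_rep = (-3.1100,-1.3300)
p' = p + 1/20·F = (5.8445,3.9335)

Fx=-3.1100 Fy=-1.3300 x'=5.8445 y'=3.9335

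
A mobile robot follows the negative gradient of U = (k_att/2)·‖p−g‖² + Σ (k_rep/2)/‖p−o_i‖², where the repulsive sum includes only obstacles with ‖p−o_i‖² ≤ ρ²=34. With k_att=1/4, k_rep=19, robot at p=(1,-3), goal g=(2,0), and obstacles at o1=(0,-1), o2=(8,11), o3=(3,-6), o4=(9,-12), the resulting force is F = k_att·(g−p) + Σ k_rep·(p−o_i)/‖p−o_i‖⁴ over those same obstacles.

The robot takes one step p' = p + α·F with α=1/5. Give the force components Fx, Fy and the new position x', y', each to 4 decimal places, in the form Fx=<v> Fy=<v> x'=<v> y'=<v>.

F_att = 1/4·(g−p) = 1/4·(1,3) = (0.2500,0.7500)
o1: d²=5 ≤ ρ²=34; F_rep = 19·(1,-2)/5² = (0.7600,-1.5200)
o2: d²=245 > ρ²=34 → inactive
o3: d²=13 ≤ ρ²=34; F_rep = 19·(-2,3)/13² = (-0.2249,0.3373)
o4: d²=145 > ρ²=34 → inactive
F = F_att + ΣF_rep = (0.7851,-0.4327)
p' = p + 1/5·F = (1.1570,-3.0865)

Fx=0.7851 Fy=-0.4327 x'=1.1570 y'=-3.0865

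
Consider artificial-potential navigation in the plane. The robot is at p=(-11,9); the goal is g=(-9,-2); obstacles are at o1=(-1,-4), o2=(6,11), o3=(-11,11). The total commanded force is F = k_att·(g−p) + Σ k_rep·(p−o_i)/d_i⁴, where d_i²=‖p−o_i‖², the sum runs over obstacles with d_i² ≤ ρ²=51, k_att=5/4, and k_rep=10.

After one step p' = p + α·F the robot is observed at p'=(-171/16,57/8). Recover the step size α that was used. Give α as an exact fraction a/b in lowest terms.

α = 1/8

F_att = 5/4·(g−p) = 5/4·(2,-11) = (2.5000,-13.7500)
o1: d²=269 > ρ²=51 → inactive
o2: d²=293 > ρ²=51 → inactive
o3: d²=4 ≤ ρ²=51; F_rep = 10·(0,-2)/4² = (0.0000,-1.2500)
F = F_att + ΣF_rep = (2.5000,-15.0000)
Δp = p'−p = (0.3125,-1.8750); α = Δx/Fx = (5/16) / (5/2) = 1/8
check: Δy/Fy = (-15/8) / (-15) = 1/8 ✓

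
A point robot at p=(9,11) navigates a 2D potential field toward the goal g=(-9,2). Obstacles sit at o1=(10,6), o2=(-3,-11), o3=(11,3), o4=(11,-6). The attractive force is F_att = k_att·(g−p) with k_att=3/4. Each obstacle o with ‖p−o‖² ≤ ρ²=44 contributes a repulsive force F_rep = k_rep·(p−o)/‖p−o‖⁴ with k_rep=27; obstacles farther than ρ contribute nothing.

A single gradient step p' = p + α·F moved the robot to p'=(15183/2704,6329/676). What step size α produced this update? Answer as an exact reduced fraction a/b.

α = 1/4

F_att = 3/4·(g−p) = 3/4·(-18,-9) = (-13.5000,-6.7500)
o1: d²=26 ≤ ρ²=44; F_rep = 27·(-1,5)/26² = (-0.0399,0.1997)
o2: d²=628 > ρ²=44 → inactive
o3: d²=68 > ρ²=44 → inactive
o4: d²=293 > ρ²=44 → inactive
F = F_att + ΣF_rep = (-13.5399,-6.5503)
Δp = p'−p = (-3.3850,-1.6376); α = Δx/Fx = (-9153/2704) / (-9153/676) = 1/4
check: Δy/Fy = (-1107/676) / (-1107/169) = 1/4 ✓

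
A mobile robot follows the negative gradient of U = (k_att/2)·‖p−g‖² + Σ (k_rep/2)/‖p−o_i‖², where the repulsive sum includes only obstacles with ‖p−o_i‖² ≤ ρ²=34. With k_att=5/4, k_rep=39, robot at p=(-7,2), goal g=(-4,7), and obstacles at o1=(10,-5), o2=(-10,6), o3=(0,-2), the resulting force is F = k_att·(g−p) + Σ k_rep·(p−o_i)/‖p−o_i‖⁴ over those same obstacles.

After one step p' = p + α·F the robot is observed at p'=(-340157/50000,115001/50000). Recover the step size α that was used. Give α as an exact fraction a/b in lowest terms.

α = 1/20

F_att = 5/4·(g−p) = 5/4·(3,5) = (3.7500,6.2500)
o1: d²=338 > ρ²=34 → inactive
o2: d²=25 ≤ ρ²=34; F_rep = 39·(3,-4)/25² = (0.1872,-0.2496)
o3: d²=65 > ρ²=34 → inactive
F = F_att + ΣF_rep = (3.9372,6.0004)
Δp = p'−p = (0.1969,0.3000); α = Δx/Fx = (9843/50000) / (9843/2500) = 1/20
check: Δy/Fy = (15001/50000) / (15001/2500) = 1/20 ✓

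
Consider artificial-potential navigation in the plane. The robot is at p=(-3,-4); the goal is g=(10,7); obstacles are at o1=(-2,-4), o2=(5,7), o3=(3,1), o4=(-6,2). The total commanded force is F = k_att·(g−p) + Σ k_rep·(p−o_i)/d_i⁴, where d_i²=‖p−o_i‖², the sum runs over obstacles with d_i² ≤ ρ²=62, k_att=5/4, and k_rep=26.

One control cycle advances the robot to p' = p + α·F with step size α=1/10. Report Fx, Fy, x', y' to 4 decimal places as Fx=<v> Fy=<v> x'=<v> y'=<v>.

Fx=-9.7534 Fy=13.6380 x'=-3.9753 y'=-2.6362

F_att = 5/4·(g−p) = 5/4·(13,11) = (16.2500,13.7500)
o1: d²=1 ≤ ρ²=62; F_rep = 26·(-1,0)/1² = (-26.0000,0.0000)
o2: d²=185 > ρ²=62 → inactive
o3: d²=61 ≤ ρ²=62; F_rep = 26·(-6,-5)/61² = (-0.0419,-0.0349)
o4: d²=45 ≤ ρ²=62; F_rep = 26·(3,-6)/45² = (0.0385,-0.0770)
F = F_att + ΣF_rep = (-9.7534,13.6380)
p' = p + 1/10·F = (-3.9753,-2.6362)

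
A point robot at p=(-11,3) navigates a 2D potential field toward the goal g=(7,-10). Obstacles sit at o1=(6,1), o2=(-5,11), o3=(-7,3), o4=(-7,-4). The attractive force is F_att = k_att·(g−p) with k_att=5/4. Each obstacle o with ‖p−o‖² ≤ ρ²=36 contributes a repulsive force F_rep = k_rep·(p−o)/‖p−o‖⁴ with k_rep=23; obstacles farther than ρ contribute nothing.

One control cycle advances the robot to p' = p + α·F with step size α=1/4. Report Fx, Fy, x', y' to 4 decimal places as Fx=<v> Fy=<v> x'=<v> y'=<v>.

F_att = 5/4·(g−p) = 5/4·(18,-13) = (22.5000,-16.2500)
o1: d²=293 > ρ²=36 → inactive
o2: d²=100 > ρ²=36 → inactive
o3: d²=16 ≤ ρ²=36; F_rep = 23·(-4,0)/16² = (-0.3594,0.0000)
o4: d²=65 > ρ²=36 → inactive
F = F_att + ΣF_rep = (22.1406,-16.2500)
p' = p + 1/4·F = (-5.4648,-1.0625)

Fx=22.1406 Fy=-16.2500 x'=-5.4648 y'=-1.0625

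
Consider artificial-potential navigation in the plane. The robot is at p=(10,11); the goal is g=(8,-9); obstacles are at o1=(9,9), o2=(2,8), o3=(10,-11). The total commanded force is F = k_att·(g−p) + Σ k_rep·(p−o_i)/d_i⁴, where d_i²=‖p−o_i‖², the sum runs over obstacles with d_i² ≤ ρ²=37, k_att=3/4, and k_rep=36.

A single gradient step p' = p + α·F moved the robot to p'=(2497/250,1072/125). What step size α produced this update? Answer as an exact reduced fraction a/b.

α = 1/5

F_att = 3/4·(g−p) = 3/4·(-2,-20) = (-1.5000,-15.0000)
o1: d²=5 ≤ ρ²=37; F_rep = 36·(1,2)/5² = (1.4400,2.8800)
o2: d²=73 > ρ²=37 → inactive
o3: d²=484 > ρ²=37 → inactive
F = F_att + ΣF_rep = (-0.0600,-12.1200)
Δp = p'−p = (-0.0120,-2.4240); α = Δx/Fx = (-3/250) / (-3/50) = 1/5
check: Δy/Fy = (-303/125) / (-303/25) = 1/5 ✓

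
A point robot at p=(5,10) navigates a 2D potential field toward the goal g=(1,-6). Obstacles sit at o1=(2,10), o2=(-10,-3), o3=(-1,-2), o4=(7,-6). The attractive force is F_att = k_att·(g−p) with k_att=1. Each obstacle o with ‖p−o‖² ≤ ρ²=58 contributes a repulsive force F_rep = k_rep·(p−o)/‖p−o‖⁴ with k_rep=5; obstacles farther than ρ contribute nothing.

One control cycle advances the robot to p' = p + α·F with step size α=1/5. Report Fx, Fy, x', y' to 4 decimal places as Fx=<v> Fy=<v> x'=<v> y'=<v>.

F_att = 1·(g−p) = 1·(-4,-16) = (-4.0000,-16.0000)
o1: d²=9 ≤ ρ²=58; F_rep = 5·(3,0)/9² = (0.1852,0.0000)
o2: d²=394 > ρ²=58 → inactive
o3: d²=180 > ρ²=58 → inactive
o4: d²=260 > ρ²=58 → inactive
F = F_att + ΣF_rep = (-3.8148,-16.0000)
p' = p + 1/5·F = (4.2370,6.8000)

Fx=-3.8148 Fy=-16.0000 x'=4.2370 y'=6.8000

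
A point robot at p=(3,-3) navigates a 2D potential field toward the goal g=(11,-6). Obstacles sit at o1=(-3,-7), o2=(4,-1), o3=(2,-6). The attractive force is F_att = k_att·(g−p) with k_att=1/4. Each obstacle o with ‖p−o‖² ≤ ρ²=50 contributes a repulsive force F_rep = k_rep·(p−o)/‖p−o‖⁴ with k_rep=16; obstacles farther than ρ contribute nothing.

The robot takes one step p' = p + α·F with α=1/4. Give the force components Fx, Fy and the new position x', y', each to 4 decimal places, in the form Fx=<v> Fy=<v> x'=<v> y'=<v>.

F_att = 1/4·(g−p) = 1/4·(8,-3) = (2.0000,-0.7500)
o1: d²=52 > ρ²=50 → inactive
o2: d²=5 ≤ ρ²=50; F_rep = 16·(-1,-2)/5² = (-0.6400,-1.2800)
o3: d²=10 ≤ ρ²=50; F_rep = 16·(1,3)/10² = (0.1600,0.4800)
F = F_att + ΣF_rep = (1.5200,-1.5500)
p' = p + 1/4·F = (3.3800,-3.3875)

Fx=1.5200 Fy=-1.5500 x'=3.3800 y'=-3.3875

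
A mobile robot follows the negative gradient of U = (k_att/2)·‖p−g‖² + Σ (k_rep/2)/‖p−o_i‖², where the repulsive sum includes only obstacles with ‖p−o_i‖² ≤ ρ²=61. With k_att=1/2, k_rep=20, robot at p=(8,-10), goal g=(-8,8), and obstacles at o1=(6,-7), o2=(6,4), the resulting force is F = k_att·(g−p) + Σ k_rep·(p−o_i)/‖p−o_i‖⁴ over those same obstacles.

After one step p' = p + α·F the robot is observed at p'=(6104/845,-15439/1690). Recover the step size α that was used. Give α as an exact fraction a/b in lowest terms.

F_att = 1/2·(g−p) = 1/2·(-16,18) = (-8.0000,9.0000)
o1: d²=13 ≤ ρ²=61; F_rep = 20·(2,-3)/13² = (0.2367,-0.3550)
o2: d²=200 > ρ²=61 → inactive
F = F_att + ΣF_rep = (-7.7633,8.6450)
Δp = p'−p = (-0.7763,0.8645); α = Δx/Fx = (-656/845) / (-1312/169) = 1/10
check: Δy/Fy = (1461/1690) / (1461/169) = 1/10 ✓

α = 1/10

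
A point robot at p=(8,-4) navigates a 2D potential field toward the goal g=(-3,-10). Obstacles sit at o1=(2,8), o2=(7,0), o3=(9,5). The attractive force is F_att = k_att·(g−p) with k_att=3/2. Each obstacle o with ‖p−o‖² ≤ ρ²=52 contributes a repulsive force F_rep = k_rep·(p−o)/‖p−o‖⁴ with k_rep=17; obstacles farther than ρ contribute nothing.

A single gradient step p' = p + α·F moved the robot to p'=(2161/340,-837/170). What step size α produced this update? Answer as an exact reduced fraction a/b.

F_att = 3/2·(g−p) = 3/2·(-11,-6) = (-16.5000,-9.0000)
o1: d²=180 > ρ²=52 → inactive
o2: d²=17 ≤ ρ²=52; F_rep = 17·(1,-4)/17² = (0.0588,-0.2353)
o3: d²=82 > ρ²=52 → inactive
F = F_att + ΣF_rep = (-16.4412,-9.2353)
Δp = p'−p = (-1.6441,-0.9235); α = Δx/Fx = (-559/340) / (-559/34) = 1/10
check: Δy/Fy = (-157/170) / (-157/17) = 1/10 ✓

α = 1/10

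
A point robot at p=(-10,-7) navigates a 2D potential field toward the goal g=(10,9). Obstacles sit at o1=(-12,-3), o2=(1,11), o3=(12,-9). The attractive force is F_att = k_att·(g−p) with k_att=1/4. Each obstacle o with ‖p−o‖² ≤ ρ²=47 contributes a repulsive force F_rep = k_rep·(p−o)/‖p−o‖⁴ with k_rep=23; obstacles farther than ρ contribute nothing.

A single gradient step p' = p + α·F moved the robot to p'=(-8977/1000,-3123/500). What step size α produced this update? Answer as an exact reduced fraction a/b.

F_att = 1/4·(g−p) = 1/4·(20,16) = (5.0000,4.0000)
o1: d²=20 ≤ ρ²=47; F_rep = 23·(2,-4)/20² = (0.1150,-0.2300)
o2: d²=445 > ρ²=47 → inactive
o3: d²=488 > ρ²=47 → inactive
F = F_att + ΣF_rep = (5.1150,3.7700)
Δp = p'−p = (1.0230,0.7540); α = Δx/Fx = (1023/1000) / (1023/200) = 1/5
check: Δy/Fy = (377/500) / (377/100) = 1/5 ✓

α = 1/5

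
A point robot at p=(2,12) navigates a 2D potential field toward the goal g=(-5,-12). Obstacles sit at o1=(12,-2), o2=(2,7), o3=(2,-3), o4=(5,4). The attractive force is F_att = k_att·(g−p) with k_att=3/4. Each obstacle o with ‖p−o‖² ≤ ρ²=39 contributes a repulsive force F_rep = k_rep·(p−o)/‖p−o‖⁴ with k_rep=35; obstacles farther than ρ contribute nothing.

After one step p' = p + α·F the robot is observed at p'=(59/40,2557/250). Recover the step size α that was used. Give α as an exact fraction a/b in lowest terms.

F_att = 3/4·(g−p) = 3/4·(-7,-24) = (-5.2500,-18.0000)
o1: d²=296 > ρ²=39 → inactive
o2: d²=25 ≤ ρ²=39; F_rep = 35·(0,5)/25² = (0.0000,0.2800)
o3: d²=225 > ρ²=39 → inactive
o4: d²=73 > ρ²=39 → inactive
F = F_att + ΣF_rep = (-5.2500,-17.7200)
Δp = p'−p = (-0.5250,-1.7720); α = Δx/Fx = (-21/40) / (-21/4) = 1/10
check: Δy/Fy = (-443/250) / (-443/25) = 1/10 ✓

α = 1/10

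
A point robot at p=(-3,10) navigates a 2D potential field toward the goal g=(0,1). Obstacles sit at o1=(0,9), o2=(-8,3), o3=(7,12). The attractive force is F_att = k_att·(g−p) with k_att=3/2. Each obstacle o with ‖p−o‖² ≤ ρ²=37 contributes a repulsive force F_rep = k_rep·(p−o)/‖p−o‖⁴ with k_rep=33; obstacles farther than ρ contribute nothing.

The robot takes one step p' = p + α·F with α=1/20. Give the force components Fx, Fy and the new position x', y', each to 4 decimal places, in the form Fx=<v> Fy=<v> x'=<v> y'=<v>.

F_att = 3/2·(g−p) = 3/2·(3,-9) = (4.5000,-13.5000)
o1: d²=10 ≤ ρ²=37; F_rep = 33·(-3,1)/10² = (-0.9900,0.3300)
o2: d²=74 > ρ²=37 → inactive
o3: d²=104 > ρ²=37 → inactive
F = F_att + ΣF_rep = (3.5100,-13.1700)
p' = p + 1/20·F = (-2.8245,9.3415)

Fx=3.5100 Fy=-13.1700 x'=-2.8245 y'=9.3415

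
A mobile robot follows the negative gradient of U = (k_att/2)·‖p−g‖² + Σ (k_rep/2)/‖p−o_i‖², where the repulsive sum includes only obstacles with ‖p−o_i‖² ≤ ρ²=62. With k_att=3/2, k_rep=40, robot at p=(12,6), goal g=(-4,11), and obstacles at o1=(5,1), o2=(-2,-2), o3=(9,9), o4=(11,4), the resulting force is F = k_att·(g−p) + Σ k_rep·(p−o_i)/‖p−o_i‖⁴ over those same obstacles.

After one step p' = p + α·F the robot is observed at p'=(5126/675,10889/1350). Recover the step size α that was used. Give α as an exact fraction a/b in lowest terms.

F_att = 3/2·(g−p) = 3/2·(-16,5) = (-24.0000,7.5000)
o1: d²=74 > ρ²=62 → inactive
o2: d²=260 > ρ²=62 → inactive
o3: d²=18 ≤ ρ²=62; F_rep = 40·(3,-3)/18² = (0.3704,-0.3704)
o4: d²=5 ≤ ρ²=62; F_rep = 40·(1,2)/5² = (1.6000,3.2000)
F = F_att + ΣF_rep = (-22.0296,10.3296)
Δp = p'−p = (-4.4059,2.0659); α = Δx/Fx = (-2974/675) / (-2974/135) = 1/5
check: Δy/Fy = (2789/1350) / (2789/270) = 1/5 ✓

α = 1/5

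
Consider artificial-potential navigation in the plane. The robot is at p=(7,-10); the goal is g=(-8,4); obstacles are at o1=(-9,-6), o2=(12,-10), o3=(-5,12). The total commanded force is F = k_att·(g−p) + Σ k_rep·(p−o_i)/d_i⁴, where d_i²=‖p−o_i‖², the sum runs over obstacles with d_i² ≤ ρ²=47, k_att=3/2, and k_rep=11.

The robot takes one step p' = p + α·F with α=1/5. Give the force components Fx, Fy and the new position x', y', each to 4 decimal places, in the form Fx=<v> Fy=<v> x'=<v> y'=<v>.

Fx=-22.5880 Fy=21.0000 x'=2.4824 y'=-5.8000

F_att = 3/2·(g−p) = 3/2·(-15,14) = (-22.5000,21.0000)
o1: d²=272 > ρ²=47 → inactive
o2: d²=25 ≤ ρ²=47; F_rep = 11·(-5,0)/25² = (-0.0880,0.0000)
o3: d²=628 > ρ²=47 → inactive
F = F_att + ΣF_rep = (-22.5880,21.0000)
p' = p + 1/5·F = (2.4824,-5.8000)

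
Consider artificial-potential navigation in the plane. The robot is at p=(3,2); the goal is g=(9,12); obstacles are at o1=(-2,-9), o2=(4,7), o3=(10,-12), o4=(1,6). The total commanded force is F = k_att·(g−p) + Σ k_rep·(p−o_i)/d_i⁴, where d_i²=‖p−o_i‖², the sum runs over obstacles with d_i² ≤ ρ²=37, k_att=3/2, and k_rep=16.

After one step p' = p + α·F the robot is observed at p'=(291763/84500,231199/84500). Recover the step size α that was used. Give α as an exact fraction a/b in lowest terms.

F_att = 3/2·(g−p) = 3/2·(6,10) = (9.0000,15.0000)
o1: d²=146 > ρ²=37 → inactive
o2: d²=26 ≤ ρ²=37; F_rep = 16·(-1,-5)/26² = (-0.0237,-0.1183)
o3: d²=245 > ρ²=37 → inactive
o4: d²=20 ≤ ρ²=37; F_rep = 16·(2,-4)/20² = (0.0800,-0.1600)
F = F_att + ΣF_rep = (9.0563,14.7217)
Δp = p'−p = (0.4528,0.7361); α = Δx/Fx = (38263/84500) / (38263/4225) = 1/20
check: Δy/Fy = (62199/84500) / (62199/4225) = 1/20 ✓

α = 1/20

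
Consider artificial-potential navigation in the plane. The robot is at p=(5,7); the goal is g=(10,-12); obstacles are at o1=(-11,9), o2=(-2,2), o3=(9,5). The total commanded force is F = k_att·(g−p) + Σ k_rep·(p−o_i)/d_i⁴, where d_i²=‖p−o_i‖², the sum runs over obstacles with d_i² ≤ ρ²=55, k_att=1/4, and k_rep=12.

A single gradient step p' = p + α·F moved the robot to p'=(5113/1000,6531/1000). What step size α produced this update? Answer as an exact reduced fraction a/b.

F_att = 1/4·(g−p) = 1/4·(5,-19) = (1.2500,-4.7500)
o1: d²=260 > ρ²=55 → inactive
o2: d²=74 > ρ²=55 → inactive
o3: d²=20 ≤ ρ²=55; F_rep = 12·(-4,2)/20² = (-0.1200,0.0600)
F = F_att + ΣF_rep = (1.1300,-4.6900)
Δp = p'−p = (0.1130,-0.4690); α = Δx/Fx = (113/1000) / (113/100) = 1/10
check: Δy/Fy = (-469/1000) / (-469/100) = 1/10 ✓

α = 1/10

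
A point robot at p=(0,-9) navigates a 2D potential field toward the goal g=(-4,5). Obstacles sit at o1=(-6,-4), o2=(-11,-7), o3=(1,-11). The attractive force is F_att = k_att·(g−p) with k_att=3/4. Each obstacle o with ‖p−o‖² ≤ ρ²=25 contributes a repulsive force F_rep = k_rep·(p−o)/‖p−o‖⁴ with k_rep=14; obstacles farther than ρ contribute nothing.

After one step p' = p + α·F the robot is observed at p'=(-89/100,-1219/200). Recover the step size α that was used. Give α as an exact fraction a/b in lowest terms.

F_att = 3/4·(g−p) = 3/4·(-4,14) = (-3.0000,10.5000)
o1: d²=61 > ρ²=25 → inactive
o2: d²=125 > ρ²=25 → inactive
o3: d²=5 ≤ ρ²=25; F_rep = 14·(-1,2)/5² = (-0.5600,1.1200)
F = F_att + ΣF_rep = (-3.5600,11.6200)
Δp = p'−p = (-0.8900,2.9050); α = Δx/Fx = (-89/100) / (-89/25) = 1/4
check: Δy/Fy = (581/200) / (581/50) = 1/4 ✓

α = 1/4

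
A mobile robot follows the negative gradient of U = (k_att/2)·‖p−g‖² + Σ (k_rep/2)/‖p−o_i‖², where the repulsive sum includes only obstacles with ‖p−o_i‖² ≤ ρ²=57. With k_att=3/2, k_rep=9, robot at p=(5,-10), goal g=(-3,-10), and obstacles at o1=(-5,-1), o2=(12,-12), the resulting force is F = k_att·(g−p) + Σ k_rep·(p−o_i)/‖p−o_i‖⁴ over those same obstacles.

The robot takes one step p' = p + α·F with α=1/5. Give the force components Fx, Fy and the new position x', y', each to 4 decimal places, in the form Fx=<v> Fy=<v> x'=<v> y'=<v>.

F_att = 3/2·(g−p) = 3/2·(-8,0) = (-12.0000,0.0000)
o1: d²=181 > ρ²=57 → inactive
o2: d²=53 ≤ ρ²=57; F_rep = 9·(-7,2)/53² = (-0.0224,0.0064)
F = F_att + ΣF_rep = (-12.0224,0.0064)
p' = p + 1/5·F = (2.5955,-9.9987)

Fx=-12.0224 Fy=0.0064 x'=2.5955 y'=-9.9987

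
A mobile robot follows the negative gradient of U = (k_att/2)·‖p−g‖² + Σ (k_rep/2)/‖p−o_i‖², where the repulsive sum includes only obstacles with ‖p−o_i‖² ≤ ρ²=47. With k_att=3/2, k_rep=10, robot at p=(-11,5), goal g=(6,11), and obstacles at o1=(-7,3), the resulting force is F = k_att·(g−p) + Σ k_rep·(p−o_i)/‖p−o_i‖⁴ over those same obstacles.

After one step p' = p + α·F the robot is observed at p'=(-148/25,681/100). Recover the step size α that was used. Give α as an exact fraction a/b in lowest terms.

F_att = 3/2·(g−p) = 3/2·(17,6) = (25.5000,9.0000)
o1: d²=20 ≤ ρ²=47; F_rep = 10·(-4,2)/20² = (-0.1000,0.0500)
F = F_att + ΣF_rep = (25.4000,9.0500)
Δp = p'−p = (5.0800,1.8100); α = Δx/Fx = (127/25) / (127/5) = 1/5
check: Δy/Fy = (181/100) / (181/20) = 1/5 ✓

α = 1/5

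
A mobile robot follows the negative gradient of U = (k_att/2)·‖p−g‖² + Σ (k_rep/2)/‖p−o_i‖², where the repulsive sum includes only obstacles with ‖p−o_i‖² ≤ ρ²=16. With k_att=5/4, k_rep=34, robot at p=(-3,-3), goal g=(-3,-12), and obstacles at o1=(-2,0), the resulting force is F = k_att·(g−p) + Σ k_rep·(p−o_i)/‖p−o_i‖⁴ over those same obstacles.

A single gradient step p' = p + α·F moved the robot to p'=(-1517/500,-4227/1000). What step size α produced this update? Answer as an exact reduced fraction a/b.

F_att = 5/4·(g−p) = 5/4·(0,-9) = (0.0000,-11.2500)
o1: d²=10 ≤ ρ²=16; F_rep = 34·(-1,-3)/10² = (-0.3400,-1.0200)
F = F_att + ΣF_rep = (-0.3400,-12.2700)
Δp = p'−p = (-0.0340,-1.2270); α = Δx/Fx = (-17/500) / (-17/50) = 1/10
check: Δy/Fy = (-1227/1000) / (-1227/100) = 1/10 ✓

α = 1/10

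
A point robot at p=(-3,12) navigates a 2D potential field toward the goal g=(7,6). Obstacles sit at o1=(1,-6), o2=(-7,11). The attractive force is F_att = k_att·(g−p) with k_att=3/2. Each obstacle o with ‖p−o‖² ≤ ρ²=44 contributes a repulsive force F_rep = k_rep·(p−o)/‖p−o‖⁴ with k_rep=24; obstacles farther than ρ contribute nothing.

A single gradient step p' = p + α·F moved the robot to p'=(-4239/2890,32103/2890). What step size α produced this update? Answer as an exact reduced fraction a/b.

F_att = 3/2·(g−p) = 3/2·(10,-6) = (15.0000,-9.0000)
o1: d²=340 > ρ²=44 → inactive
o2: d²=17 ≤ ρ²=44; F_rep = 24·(4,1)/17² = (0.3322,0.0830)
F = F_att + ΣF_rep = (15.3322,-8.9170)
Δp = p'−p = (1.5332,-0.8917); α = Δx/Fx = (4431/2890) / (4431/289) = 1/10
check: Δy/Fy = (-2577/2890) / (-2577/289) = 1/10 ✓

α = 1/10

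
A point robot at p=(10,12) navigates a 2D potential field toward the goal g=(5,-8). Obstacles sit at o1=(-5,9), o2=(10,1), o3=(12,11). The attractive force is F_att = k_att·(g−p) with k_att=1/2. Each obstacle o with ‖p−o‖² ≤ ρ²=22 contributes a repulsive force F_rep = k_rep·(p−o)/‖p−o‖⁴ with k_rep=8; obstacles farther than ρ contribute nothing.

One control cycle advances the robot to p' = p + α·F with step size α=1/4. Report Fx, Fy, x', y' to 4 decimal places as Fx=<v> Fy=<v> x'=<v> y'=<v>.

F_att = 1/2·(g−p) = 1/2·(-5,-20) = (-2.5000,-10.0000)
o1: d²=234 > ρ²=22 → inactive
o2: d²=121 > ρ²=22 → inactive
o3: d²=5 ≤ ρ²=22; F_rep = 8·(-2,1)/5² = (-0.6400,0.3200)
F = F_att + ΣF_rep = (-3.1400,-9.6800)
p' = p + 1/4·F = (9.2150,9.5800)

Fx=-3.1400 Fy=-9.6800 x'=9.2150 y'=9.5800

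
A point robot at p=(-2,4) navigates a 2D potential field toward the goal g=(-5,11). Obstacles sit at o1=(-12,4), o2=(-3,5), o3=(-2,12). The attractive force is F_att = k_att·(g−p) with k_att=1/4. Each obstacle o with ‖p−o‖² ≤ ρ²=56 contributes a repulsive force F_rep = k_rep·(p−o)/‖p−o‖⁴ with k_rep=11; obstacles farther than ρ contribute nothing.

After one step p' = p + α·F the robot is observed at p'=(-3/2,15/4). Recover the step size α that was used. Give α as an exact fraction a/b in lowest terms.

α = 1/4

F_att = 1/4·(g−p) = 1/4·(-3,7) = (-0.7500,1.7500)
o1: d²=100 > ρ²=56 → inactive
o2: d²=2 ≤ ρ²=56; F_rep = 11·(1,-1)/2² = (2.7500,-2.7500)
o3: d²=64 > ρ²=56 → inactive
F = F_att + ΣF_rep = (2.0000,-1.0000)
Δp = p'−p = (0.5000,-0.2500); α = Δx/Fx = (1/2) / (2) = 1/4
check: Δy/Fy = (-1/4) / (-1) = 1/4 ✓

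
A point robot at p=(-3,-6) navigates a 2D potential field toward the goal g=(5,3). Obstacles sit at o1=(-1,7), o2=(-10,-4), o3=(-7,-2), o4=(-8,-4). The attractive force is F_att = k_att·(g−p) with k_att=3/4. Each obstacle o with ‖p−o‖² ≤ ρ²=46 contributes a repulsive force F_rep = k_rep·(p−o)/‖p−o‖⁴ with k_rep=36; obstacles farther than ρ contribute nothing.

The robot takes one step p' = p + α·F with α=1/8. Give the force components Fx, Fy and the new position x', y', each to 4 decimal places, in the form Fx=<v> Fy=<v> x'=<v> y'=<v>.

Fx=6.3547 Fy=6.5238 x'=-2.2057 y'=-5.1845

F_att = 3/4·(g−p) = 3/4·(8,9) = (6.0000,6.7500)
o1: d²=173 > ρ²=46 → inactive
o2: d²=53 > ρ²=46 → inactive
o3: d²=32 ≤ ρ²=46; F_rep = 36·(4,-4)/32² = (0.1406,-0.1406)
o4: d²=29 ≤ ρ²=46; F_rep = 36·(5,-2)/29² = (0.2140,-0.0856)
F = F_att + ΣF_rep = (6.3547,6.5238)
p' = p + 1/8·F = (-2.2057,-5.1845)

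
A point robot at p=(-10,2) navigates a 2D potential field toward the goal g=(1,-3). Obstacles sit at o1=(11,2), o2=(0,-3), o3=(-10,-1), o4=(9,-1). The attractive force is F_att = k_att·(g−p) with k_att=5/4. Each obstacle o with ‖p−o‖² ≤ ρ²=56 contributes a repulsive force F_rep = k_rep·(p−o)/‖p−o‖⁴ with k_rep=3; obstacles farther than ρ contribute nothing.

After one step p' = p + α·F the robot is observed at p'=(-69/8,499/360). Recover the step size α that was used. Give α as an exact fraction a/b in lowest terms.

α = 1/10

F_att = 5/4·(g−p) = 5/4·(11,-5) = (13.7500,-6.2500)
o1: d²=441 > ρ²=56 → inactive
o2: d²=125 > ρ²=56 → inactive
o3: d²=9 ≤ ρ²=56; F_rep = 3·(0,3)/9² = (0.0000,0.1111)
o4: d²=370 > ρ²=56 → inactive
F = F_att + ΣF_rep = (13.7500,-6.1389)
Δp = p'−p = (1.3750,-0.6139); α = Δx/Fx = (11/8) / (55/4) = 1/10
check: Δy/Fy = (-221/360) / (-221/36) = 1/10 ✓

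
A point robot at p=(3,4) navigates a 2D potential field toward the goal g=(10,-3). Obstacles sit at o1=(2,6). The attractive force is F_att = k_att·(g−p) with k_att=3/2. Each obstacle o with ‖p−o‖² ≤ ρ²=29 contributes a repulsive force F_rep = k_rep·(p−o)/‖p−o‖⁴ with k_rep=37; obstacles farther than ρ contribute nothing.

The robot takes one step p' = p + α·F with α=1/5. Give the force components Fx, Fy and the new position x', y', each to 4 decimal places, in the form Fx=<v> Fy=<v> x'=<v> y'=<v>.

Fx=11.9800 Fy=-13.4600 x'=5.3960 y'=1.3080

F_att = 3/2·(g−p) = 3/2·(7,-7) = (10.5000,-10.5000)
o1: d²=5 ≤ ρ²=29; F_rep = 37·(1,-2)/5² = (1.4800,-2.9600)
F = F_att + ΣF_rep = (11.9800,-13.4600)
p' = p + 1/5·F = (5.3960,1.3080)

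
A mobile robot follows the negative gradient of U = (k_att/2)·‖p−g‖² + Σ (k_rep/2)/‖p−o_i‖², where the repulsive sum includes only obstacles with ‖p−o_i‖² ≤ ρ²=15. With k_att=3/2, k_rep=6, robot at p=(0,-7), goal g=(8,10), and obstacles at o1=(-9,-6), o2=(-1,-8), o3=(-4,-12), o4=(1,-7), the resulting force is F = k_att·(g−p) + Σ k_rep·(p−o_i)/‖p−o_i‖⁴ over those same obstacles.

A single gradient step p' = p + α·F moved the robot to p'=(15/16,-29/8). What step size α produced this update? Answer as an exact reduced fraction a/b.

α = 1/8

F_att = 3/2·(g−p) = 3/2·(8,17) = (12.0000,25.5000)
o1: d²=82 > ρ²=15 → inactive
o2: d²=2 ≤ ρ²=15; F_rep = 6·(1,1)/2² = (1.5000,1.5000)
o3: d²=41 > ρ²=15 → inactive
o4: d²=1 ≤ ρ²=15; F_rep = 6·(-1,0)/1² = (-6.0000,0.0000)
F = F_att + ΣF_rep = (7.5000,27.0000)
Δp = p'−p = (0.9375,3.3750); α = Δx/Fx = (15/16) / (15/2) = 1/8
check: Δy/Fy = (27/8) / (27) = 1/8 ✓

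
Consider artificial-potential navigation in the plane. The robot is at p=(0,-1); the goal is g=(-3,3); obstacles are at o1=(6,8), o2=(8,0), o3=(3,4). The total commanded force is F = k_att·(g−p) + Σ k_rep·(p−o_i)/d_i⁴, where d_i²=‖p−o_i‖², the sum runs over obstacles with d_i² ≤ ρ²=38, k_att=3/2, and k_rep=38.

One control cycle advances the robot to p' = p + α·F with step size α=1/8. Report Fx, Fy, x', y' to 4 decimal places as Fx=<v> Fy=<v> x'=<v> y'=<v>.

F_att = 3/2·(g−p) = 3/2·(-3,4) = (-4.5000,6.0000)
o1: d²=117 > ρ²=38 → inactive
o2: d²=65 > ρ²=38 → inactive
o3: d²=34 ≤ ρ²=38; F_rep = 38·(-3,-5)/34² = (-0.0986,-0.1644)
F = F_att + ΣF_rep = (-4.5986,5.8356)
p' = p + 1/8·F = (-0.5748,-0.2705)

Fx=-4.5986 Fy=5.8356 x'=-0.5748 y'=-0.2705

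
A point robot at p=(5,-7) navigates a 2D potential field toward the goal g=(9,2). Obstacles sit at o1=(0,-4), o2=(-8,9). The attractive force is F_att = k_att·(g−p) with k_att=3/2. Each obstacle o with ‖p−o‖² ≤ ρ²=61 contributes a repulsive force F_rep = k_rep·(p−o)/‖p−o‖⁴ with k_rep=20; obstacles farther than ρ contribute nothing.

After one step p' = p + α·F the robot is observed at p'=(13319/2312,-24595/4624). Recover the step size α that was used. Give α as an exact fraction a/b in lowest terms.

α = 1/8

F_att = 3/2·(g−p) = 3/2·(4,9) = (6.0000,13.5000)
o1: d²=34 ≤ ρ²=61; F_rep = 20·(5,-3)/34² = (0.0865,-0.0519)
o2: d²=425 > ρ²=61 → inactive
F = F_att + ΣF_rep = (6.0865,13.4481)
Δp = p'−p = (0.7608,1.6810); α = Δx/Fx = (1759/2312) / (1759/289) = 1/8
check: Δy/Fy = (7773/4624) / (7773/578) = 1/8 ✓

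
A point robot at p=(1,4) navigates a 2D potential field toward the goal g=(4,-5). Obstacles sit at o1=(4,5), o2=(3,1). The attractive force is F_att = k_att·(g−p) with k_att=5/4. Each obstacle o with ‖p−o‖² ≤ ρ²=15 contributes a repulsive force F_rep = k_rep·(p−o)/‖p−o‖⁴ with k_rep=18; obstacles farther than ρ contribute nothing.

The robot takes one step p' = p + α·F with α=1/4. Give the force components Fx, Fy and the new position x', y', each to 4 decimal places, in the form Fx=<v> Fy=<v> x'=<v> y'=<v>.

Fx=2.9970 Fy=-11.1105 x'=1.7492 y'=1.2224

F_att = 5/4·(g−p) = 5/4·(3,-9) = (3.7500,-11.2500)
o1: d²=10 ≤ ρ²=15; F_rep = 18·(-3,-1)/10² = (-0.5400,-0.1800)
o2: d²=13 ≤ ρ²=15; F_rep = 18·(-2,3)/13² = (-0.2130,0.3195)
F = F_att + ΣF_rep = (2.9970,-11.1105)
p' = p + 1/4·F = (1.7492,1.2224)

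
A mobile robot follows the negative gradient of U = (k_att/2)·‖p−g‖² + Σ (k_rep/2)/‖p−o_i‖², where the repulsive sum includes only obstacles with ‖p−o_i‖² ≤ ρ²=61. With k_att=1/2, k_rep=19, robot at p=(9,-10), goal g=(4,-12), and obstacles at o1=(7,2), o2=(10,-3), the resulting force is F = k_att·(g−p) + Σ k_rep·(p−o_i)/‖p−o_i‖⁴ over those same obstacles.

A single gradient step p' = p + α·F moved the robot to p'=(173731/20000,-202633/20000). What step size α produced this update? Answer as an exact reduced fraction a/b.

α = 1/8

F_att = 1/2·(g−p) = 1/2·(-5,-2) = (-2.5000,-1.0000)
o1: d²=148 > ρ²=61 → inactive
o2: d²=50 ≤ ρ²=61; F_rep = 19·(-1,-7)/50² = (-0.0076,-0.0532)
F = F_att + ΣF_rep = (-2.5076,-1.0532)
Δp = p'−p = (-0.3135,-0.1316); α = Δx/Fx = (-6269/20000) / (-6269/2500) = 1/8
check: Δy/Fy = (-2633/20000) / (-2633/2500) = 1/8 ✓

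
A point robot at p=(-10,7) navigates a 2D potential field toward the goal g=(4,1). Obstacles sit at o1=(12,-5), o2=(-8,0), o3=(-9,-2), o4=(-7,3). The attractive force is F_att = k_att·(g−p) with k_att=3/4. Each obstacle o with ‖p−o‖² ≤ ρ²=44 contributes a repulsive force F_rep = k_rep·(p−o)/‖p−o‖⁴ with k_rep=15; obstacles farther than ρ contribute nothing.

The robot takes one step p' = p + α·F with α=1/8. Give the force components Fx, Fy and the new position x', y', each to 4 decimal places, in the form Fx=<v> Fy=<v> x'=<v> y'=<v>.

Fx=10.4280 Fy=-4.4040 x'=-8.6965 y'=6.4495

F_att = 3/4·(g−p) = 3/4·(14,-6) = (10.5000,-4.5000)
o1: d²=628 > ρ²=44 → inactive
o2: d²=53 > ρ²=44 → inactive
o3: d²=82 > ρ²=44 → inactive
o4: d²=25 ≤ ρ²=44; F_rep = 15·(-3,4)/25² = (-0.0720,0.0960)
F = F_att + ΣF_rep = (10.4280,-4.4040)
p' = p + 1/8·F = (-8.6965,6.4495)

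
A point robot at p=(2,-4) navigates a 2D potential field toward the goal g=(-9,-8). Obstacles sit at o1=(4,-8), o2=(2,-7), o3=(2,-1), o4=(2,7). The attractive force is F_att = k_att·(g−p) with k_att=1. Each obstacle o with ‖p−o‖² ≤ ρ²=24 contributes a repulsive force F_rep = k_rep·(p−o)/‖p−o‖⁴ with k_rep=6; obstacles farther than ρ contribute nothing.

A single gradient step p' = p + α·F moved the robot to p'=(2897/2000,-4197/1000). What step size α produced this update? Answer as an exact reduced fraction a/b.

F_att = 1·(g−p) = 1·(-11,-4) = (-11.0000,-4.0000)
o1: d²=20 ≤ ρ²=24; F_rep = 6·(-2,4)/20² = (-0.0300,0.0600)
o2: d²=9 ≤ ρ²=24; F_rep = 6·(0,3)/9² = (0.0000,0.2222)
o3: d²=9 ≤ ρ²=24; F_rep = 6·(0,-3)/9² = (0.0000,-0.2222)
o4: d²=121 > ρ²=24 → inactive
F = F_att + ΣF_rep = (-11.0300,-3.9400)
Δp = p'−p = (-0.5515,-0.1970); α = Δx/Fx = (-1103/2000) / (-1103/100) = 1/20
check: Δy/Fy = (-197/1000) / (-197/50) = 1/20 ✓

α = 1/20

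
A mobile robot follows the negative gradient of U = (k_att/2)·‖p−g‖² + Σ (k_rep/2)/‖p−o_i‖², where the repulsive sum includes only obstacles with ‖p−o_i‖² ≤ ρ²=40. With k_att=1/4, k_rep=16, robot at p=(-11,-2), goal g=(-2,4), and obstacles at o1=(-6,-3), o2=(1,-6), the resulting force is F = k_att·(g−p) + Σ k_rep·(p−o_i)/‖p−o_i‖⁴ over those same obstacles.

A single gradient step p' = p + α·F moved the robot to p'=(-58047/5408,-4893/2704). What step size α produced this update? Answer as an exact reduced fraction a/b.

F_att = 1/4·(g−p) = 1/4·(9,6) = (2.2500,1.5000)
o1: d²=26 ≤ ρ²=40; F_rep = 16·(-5,1)/26² = (-0.1183,0.0237)
o2: d²=160 > ρ²=40 → inactive
F = F_att + ΣF_rep = (2.1317,1.5237)
Δp = p'−p = (0.2665,0.1905); α = Δx/Fx = (1441/5408) / (1441/676) = 1/8
check: Δy/Fy = (515/2704) / (515/338) = 1/8 ✓

α = 1/8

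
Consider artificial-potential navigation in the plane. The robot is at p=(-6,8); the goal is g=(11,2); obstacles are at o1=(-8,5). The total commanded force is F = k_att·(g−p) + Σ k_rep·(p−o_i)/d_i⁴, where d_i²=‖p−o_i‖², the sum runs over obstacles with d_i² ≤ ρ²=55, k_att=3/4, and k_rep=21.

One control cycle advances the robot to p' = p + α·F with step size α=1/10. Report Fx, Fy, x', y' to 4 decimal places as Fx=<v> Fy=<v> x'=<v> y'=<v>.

Fx=12.9985 Fy=-4.1272 x'=-4.7001 y'=7.5873

F_att = 3/4·(g−p) = 3/4·(17,-6) = (12.7500,-4.5000)
o1: d²=13 ≤ ρ²=55; F_rep = 21·(2,3)/13² = (0.2485,0.3728)
F = F_att + ΣF_rep = (12.9985,-4.1272)
p' = p + 1/10·F = (-4.7001,7.5873)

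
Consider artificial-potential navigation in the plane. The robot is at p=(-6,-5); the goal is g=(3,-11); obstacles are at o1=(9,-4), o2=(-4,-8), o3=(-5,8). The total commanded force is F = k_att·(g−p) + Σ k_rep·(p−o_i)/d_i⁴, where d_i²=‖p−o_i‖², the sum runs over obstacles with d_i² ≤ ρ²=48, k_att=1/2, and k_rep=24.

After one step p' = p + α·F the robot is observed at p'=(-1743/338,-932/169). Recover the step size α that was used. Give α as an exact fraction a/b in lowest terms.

F_att = 1/2·(g−p) = 1/2·(9,-6) = (4.5000,-3.0000)
o1: d²=226 > ρ²=48 → inactive
o2: d²=13 ≤ ρ²=48; F_rep = 24·(-2,3)/13² = (-0.2840,0.4260)
o3: d²=170 > ρ²=48 → inactive
F = F_att + ΣF_rep = (4.2160,-2.5740)
Δp = p'−p = (0.8432,-0.5148); α = Δx/Fx = (285/338) / (1425/338) = 1/5
check: Δy/Fy = (-87/169) / (-435/169) = 1/5 ✓

α = 1/5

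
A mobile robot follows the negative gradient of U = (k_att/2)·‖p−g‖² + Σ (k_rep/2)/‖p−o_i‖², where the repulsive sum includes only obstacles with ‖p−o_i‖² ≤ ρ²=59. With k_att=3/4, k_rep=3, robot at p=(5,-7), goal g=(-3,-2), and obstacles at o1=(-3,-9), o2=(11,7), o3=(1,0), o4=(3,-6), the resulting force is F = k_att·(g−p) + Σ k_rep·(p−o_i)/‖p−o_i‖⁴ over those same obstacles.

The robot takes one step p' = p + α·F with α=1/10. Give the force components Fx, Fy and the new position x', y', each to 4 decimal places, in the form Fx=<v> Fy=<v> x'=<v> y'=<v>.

F_att = 3/4·(g−p) = 3/4·(-8,5) = (-6.0000,3.7500)
o1: d²=68 > ρ²=59 → inactive
o2: d²=232 > ρ²=59 → inactive
o3: d²=65 > ρ²=59 → inactive
o4: d²=5 ≤ ρ²=59; F_rep = 3·(2,-1)/5² = (0.2400,-0.1200)
F = F_att + ΣF_rep = (-5.7600,3.6300)
p' = p + 1/10·F = (4.4240,-6.6370)

Fx=-5.7600 Fy=3.6300 x'=4.4240 y'=-6.6370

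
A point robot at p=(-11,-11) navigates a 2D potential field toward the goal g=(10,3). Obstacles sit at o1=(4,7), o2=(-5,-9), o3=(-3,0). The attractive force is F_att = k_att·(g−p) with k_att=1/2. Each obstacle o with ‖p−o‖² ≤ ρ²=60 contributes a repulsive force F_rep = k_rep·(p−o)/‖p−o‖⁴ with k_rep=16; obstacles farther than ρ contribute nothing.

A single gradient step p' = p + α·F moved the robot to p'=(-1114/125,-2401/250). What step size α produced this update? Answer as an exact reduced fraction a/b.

α = 1/5

F_att = 1/2·(g−p) = 1/2·(21,14) = (10.5000,7.0000)
o1: d²=549 > ρ²=60 → inactive
o2: d²=40 ≤ ρ²=60; F_rep = 16·(-6,-2)/40² = (-0.0600,-0.0200)
o3: d²=185 > ρ²=60 → inactive
F = F_att + ΣF_rep = (10.4400,6.9800)
Δp = p'−p = (2.0880,1.3960); α = Δx/Fx = (261/125) / (261/25) = 1/5
check: Δy/Fy = (349/250) / (349/50) = 1/5 ✓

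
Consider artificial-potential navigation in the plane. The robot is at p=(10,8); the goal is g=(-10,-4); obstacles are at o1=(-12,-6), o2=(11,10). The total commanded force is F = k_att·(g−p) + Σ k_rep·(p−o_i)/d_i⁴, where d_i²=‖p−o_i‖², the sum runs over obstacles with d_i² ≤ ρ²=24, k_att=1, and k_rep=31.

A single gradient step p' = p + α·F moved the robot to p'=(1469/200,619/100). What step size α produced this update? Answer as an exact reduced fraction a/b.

α = 1/8

F_att = 1·(g−p) = 1·(-20,-12) = (-20.0000,-12.0000)
o1: d²=680 > ρ²=24 → inactive
o2: d²=5 ≤ ρ²=24; F_rep = 31·(-1,-2)/5² = (-1.2400,-2.4800)
F = F_att + ΣF_rep = (-21.2400,-14.4800)
Δp = p'−p = (-2.6550,-1.8100); α = Δx/Fx = (-531/200) / (-531/25) = 1/8
check: Δy/Fy = (-181/100) / (-362/25) = 1/8 ✓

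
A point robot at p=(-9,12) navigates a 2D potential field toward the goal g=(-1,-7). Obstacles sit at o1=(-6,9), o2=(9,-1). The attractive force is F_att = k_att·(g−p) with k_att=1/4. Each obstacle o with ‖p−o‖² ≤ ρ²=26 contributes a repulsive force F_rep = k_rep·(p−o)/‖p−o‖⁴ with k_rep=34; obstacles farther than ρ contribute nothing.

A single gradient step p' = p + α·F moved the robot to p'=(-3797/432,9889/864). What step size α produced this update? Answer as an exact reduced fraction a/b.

F_att = 1/4·(g−p) = 1/4·(8,-19) = (2.0000,-4.7500)
o1: d²=18 ≤ ρ²=26; F_rep = 34·(-3,3)/18² = (-0.3148,0.3148)
o2: d²=493 > ρ²=26 → inactive
F = F_att + ΣF_rep = (1.6852,-4.4352)
Δp = p'−p = (0.2106,-0.5544); α = Δx/Fx = (91/432) / (91/54) = 1/8
check: Δy/Fy = (-479/864) / (-479/108) = 1/8 ✓

α = 1/8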